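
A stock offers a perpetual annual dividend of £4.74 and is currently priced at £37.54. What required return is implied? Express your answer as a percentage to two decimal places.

12.63%

P = C/r ⇒ r = C/P = £4.74/£37.54 = 0.126265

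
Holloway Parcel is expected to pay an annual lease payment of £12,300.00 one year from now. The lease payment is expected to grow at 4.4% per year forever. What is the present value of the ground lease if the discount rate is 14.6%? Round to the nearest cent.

£120588.24

Growing perpetuity: P = D₁ / (r − g) = £12,300.0000 / (0.146 − 0.044) = £120,588.24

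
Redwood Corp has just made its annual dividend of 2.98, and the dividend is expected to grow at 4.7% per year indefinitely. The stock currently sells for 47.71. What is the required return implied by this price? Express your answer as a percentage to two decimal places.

D₁ = 2.98 × 1.047 = 3.1201
P = D₁/(r − g) ⇒ r = D₁/P + g = 3.1201/47.71 + 0.047 = 0.065396 + 0.047 = 0.112396

11.24%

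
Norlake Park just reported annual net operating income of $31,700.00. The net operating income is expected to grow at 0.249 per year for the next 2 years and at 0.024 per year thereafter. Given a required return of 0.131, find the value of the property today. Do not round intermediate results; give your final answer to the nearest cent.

$443644.40

D_1 = 39593.30000
D_2 = 49452.03170
Terminal value at year 2: TV = D_2×(1+g_2)/(r−g_2) = 50638.88046/0.107 = 473260.56505
P_0 = D_1/(1+r)^1 + D_2/(1+r)^2 + TV/(1+r)^2
    = 35007.33864 + 38659.74002 + 369977.32502 = 443644.40368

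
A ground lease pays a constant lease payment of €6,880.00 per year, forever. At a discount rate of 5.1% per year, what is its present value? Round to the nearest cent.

€134901.96

Level perpetuity: PV = C / r = €6,880.00 / 0.051 = €134,901.96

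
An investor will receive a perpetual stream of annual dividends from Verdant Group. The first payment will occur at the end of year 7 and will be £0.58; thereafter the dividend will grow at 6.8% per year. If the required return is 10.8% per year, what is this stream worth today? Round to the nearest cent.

£7.84

Value at end of year 6: C₁ / (r − g) = £0.58 / (0.108 − 0.068) = £14.5000
Discount to today: PV = £14.5000 / (1 + 0.108)^6 = £14.5000 / 1.850285 = £7.84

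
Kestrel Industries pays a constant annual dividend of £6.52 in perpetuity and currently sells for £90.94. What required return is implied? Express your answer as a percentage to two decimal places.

7.17%

P = C/r ⇒ r = C/P = £6.52/£90.94 = 0.071696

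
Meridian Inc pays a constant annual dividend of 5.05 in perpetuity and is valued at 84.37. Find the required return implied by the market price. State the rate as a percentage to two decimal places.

P = C/r ⇒ r = C/P = 5.05/84.37 = 0.059855

5.99%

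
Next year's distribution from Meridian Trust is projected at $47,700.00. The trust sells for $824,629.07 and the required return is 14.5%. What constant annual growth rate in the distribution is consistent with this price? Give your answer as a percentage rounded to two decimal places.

P = D₁/(r−g) ⇒ g = r − D₁/P = 0.145 − $47,700.00/$824,629.07 = 0.087156

8.72%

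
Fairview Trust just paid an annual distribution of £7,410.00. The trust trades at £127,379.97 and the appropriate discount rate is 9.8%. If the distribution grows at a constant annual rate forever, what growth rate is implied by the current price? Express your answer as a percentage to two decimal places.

P = D₀(1+g)/(r−g) ⇒ P(r−g) = D₀(1+g) ⇒ g(P+D₀) = P·r − D₀
g = (P·r − D₀)/(P + D₀) = (£127,379.97×0.098 − £7,410.00) / (£127,379.97 + £7,410.00) = 0.037638

3.76%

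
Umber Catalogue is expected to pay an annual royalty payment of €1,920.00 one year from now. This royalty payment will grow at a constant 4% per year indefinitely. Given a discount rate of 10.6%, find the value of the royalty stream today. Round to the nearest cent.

Growing perpetuity: P = D₁ / (r − g) = €1,920.0000 / (0.106 − 0.04) = €29,090.91

€29090.91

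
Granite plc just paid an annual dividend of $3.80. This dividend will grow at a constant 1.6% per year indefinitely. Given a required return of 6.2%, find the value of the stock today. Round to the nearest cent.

D₁ = D₀ × (1 + g) = $3.80 × 1.016 = $3.8608
Growing perpetuity: P = D₁ / (r − g) = $3.8608 / (0.062 − 0.016) = $83.93

$83.93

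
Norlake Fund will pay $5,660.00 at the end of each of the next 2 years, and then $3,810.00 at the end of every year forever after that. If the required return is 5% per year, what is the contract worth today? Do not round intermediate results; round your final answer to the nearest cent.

PV of 2-year annuity: $5,660.00 × [1 − (1+0.05)^−2] / 0.05 = 10524.26304
Perpetuity value at year 2: $3,810.00 / 0.05 = 76200.00000
PV of perpetuity: 76200.00000 / (1+0.05)^2 = 69115.64626
Total PV = 10524.26304 + 69115.64626 = 79639.90930

$79639.91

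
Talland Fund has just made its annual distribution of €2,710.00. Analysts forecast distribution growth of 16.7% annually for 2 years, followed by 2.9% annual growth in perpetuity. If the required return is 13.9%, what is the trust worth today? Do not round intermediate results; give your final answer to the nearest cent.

D_1 = 3162.57000
D_2 = 3690.71919
Terminal value at year 2: TV = D_2×(1+g_2)/(r−g_2) = 3797.75005/0.11 = 34525.00042
P_0 = D_1/(1+r)^1 + D_2/(1+r)^2 + TV/(1+r)^2
    = 2776.61984 + 2844.87740 + 26612.53493 = 32234.03217

€32234.03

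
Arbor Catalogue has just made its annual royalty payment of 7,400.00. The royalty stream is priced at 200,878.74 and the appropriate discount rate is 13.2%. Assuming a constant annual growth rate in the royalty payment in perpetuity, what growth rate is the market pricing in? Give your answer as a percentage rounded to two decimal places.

9.18%

P = D₀(1+g)/(r−g) ⇒ P(r−g) = D₀(1+g) ⇒ g(P+D₀) = P·r − D₀
g = (P·r − D₀)/(P + D₀) = (200,878.74×0.132 − 7,400.00) / (200,878.74 + 7,400.00) = 0.091781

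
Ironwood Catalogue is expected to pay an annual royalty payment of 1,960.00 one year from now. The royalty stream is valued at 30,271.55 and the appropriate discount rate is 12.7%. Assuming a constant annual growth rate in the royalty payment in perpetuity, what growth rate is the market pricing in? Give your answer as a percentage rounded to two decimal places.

P = D₁/(r−g) ⇒ g = r − D₁/P = 0.127 − 1,960.00/30,271.55 = 0.062253

6.23%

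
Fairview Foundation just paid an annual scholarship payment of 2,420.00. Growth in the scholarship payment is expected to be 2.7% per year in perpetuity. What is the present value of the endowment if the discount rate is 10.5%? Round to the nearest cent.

D₁ = D₀ × (1 + g) = 2,420.00 × 1.027 = 2,485.3400
Growing perpetuity: P = D₁ / (r − g) = 2,485.3400 / (0.105 − 0.027) = 31,863.33

31863.33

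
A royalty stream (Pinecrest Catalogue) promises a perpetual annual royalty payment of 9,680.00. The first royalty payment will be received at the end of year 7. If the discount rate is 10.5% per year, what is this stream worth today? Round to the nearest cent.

50642.18

Value at end of year 6: C / r = 9,680.00 / 0.105 = 92,190.4762
Discount to today: PV = 92,190.4762 / (1 + 0.105)^6 = 92,190.4762 / 1.820429 = 50,642.18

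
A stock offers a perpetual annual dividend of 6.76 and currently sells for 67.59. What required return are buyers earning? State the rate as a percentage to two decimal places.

P = C/r ⇒ r = C/P = 6.76/67.59 = 0.100015

10.00%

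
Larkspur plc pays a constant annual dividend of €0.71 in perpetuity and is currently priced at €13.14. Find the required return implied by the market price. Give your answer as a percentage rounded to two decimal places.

5.40%

P = C/r ⇒ r = C/P = €0.71/€13.14 = 0.054033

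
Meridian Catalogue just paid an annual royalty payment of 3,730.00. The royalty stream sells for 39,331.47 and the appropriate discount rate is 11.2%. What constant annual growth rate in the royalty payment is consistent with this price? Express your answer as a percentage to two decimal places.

1.57%

P = D₀(1+g)/(r−g) ⇒ P(r−g) = D₀(1+g) ⇒ g(P+D₀) = P·r − D₀
g = (P·r − D₀)/(P + D₀) = (39,331.47×0.112 − 3,730.00) / (39,331.47 + 3,730.00) = 0.015678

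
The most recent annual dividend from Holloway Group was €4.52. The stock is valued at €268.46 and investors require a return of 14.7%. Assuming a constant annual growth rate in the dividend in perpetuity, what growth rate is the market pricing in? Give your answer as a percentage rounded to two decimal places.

P = D₀(1+g)/(r−g) ⇒ P(r−g) = D₀(1+g) ⇒ g(P+D₀) = P·r − D₀
g = (P·r − D₀)/(P + D₀) = (€268.46×0.147 − €4.52) / (€268.46 + €4.52) = 0.128008

12.80%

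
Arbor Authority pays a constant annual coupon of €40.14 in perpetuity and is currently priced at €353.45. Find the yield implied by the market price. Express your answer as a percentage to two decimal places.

11.36%

P = C/r ⇒ r = C/P = €40.14/€353.45 = 0.113566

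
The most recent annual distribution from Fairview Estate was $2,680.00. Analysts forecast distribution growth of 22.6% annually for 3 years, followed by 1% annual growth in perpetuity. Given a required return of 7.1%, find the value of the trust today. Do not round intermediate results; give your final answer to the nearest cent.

D_1 = 3285.68000
D_2 = 4028.24368
D_3 = 4938.62675
Terminal value at year 3: TV = D_3×(1+g_2)/(r−g_2) = 4988.01302/0.061 = 81770.70523
P_0 = D_1/(1+r)^1 + D_2/(1+r)^2 + D_3/(1+r)^3 + TV/(1+r)^3
    = 3067.86181 + 3511.85675 + 4020.10866 + 66562.45490 = 77162.28212

$77162.28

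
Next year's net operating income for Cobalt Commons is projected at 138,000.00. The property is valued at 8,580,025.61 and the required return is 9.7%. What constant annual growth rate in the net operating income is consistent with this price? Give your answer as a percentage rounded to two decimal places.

8.09%

P = D₁/(r−g) ⇒ g = r − D₁/P = 0.097 − 138,000.00/8,580,025.61 = 0.080916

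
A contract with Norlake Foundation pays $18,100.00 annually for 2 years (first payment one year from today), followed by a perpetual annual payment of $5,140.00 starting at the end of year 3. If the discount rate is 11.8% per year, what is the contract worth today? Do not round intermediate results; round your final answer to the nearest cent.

$65520.08

PV of 2-year annuity: $18,100.00 × [1 − (1+0.118)^−2] / 0.118 = 30670.50477
Perpetuity value at year 2: $5,140.00 / 0.118 = 43559.32203
PV of perpetuity: 43559.32203 / (1+0.118)^2 = 34849.57648
Total PV = 30670.50477 + 34849.57648 = 65520.08125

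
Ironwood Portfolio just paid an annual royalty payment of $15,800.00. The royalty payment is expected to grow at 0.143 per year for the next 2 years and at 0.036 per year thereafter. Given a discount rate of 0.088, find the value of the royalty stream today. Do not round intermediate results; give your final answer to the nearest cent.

$381451.20

D_1 = 18059.40000
D_2 = 20641.89420
Terminal value at year 2: TV = D_2×(1+g_2)/(r−g_2) = 21385.00239/0.052 = 411250.04598
P_0 = D_1/(1+r)^1 + D_2/(1+r)^2 + TV/(1+r)^2
    = 16598.71324 + 17437.80260 + 347414.68255 = 381451.19839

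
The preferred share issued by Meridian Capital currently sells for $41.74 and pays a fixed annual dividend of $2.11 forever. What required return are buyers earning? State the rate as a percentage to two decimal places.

5.06%

P = C/r ⇒ r = C/P = $2.11/$41.74 = 0.050551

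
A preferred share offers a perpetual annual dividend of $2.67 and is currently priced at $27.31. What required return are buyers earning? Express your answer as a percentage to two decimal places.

9.78%

P = C/r ⇒ r = C/P = $2.67/$27.31 = 0.097766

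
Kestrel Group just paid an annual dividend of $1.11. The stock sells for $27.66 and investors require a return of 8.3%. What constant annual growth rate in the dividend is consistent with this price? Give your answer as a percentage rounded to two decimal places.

4.12%

P = D₀(1+g)/(r−g) ⇒ P(r−g) = D₀(1+g) ⇒ g(P+D₀) = P·r − D₀
g = (P·r − D₀)/(P + D₀) = ($27.66×0.083 − $1.11) / ($27.66 + $1.11) = 0.041216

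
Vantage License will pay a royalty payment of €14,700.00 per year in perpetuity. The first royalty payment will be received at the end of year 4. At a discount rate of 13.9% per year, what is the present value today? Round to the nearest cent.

Value at end of year 3: C / r = €14,700.00 / 0.139 = €105,755.3957
Discount to today: PV = €105,755.3957 / (1 + 0.139)^3 = €105,755.3957 / 1.477649 = €71,570.06

€71570.06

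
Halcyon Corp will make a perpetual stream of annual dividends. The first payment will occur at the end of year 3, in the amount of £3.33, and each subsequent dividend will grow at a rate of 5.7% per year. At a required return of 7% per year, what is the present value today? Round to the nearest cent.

Value at end of year 2: C₁ / (r − g) = £3.33 / (0.07 − 0.057) = £256.1538
Discount to today: PV = £256.1538 / (1 + 0.07)^2 = £256.1538 / 1.144900 = £223.73

£223.73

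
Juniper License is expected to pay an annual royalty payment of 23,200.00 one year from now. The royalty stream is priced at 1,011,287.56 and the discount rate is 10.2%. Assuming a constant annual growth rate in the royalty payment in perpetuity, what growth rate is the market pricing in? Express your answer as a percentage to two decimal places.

P = D₁/(r−g) ⇒ g = r − D₁/P = 0.102 − 23,200.00/1,011,287.56 = 0.079059

7.91%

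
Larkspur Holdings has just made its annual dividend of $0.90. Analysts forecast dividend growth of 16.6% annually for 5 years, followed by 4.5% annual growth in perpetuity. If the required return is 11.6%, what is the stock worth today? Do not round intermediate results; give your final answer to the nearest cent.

D_1 = 1.04940
D_2 = 1.22360
D_3 = 1.42672
D_4 = 1.66355
D_5 = 1.93970
Terminal value at year 5: TV = D_5×(1+g_2)/(r−g_2) = 2.02699/0.071 = 28.54915
P_0 = D_1/(1+r)^1 + D_2/(1+r)^2 + D_3/(1+r)^3 + D_4/(1+r)^4 + D_5/(1+r)^5 + TV/(1+r)^5
    = 0.94032 + 0.98245 + 1.02647 + 1.07246 + 1.12051 + 16.49196 = 21.63416

$21.63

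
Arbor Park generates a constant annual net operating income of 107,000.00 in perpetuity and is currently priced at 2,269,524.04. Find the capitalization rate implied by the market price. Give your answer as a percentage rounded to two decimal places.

P = C/r ⇒ r = C/P = 107,000.00/2,269,524.04 = 0.047146

4.71%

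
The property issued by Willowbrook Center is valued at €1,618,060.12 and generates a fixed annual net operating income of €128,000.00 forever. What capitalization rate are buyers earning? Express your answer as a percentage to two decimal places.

7.91%

P = C/r ⇒ r = C/P = €128,000.00/€1,618,060.12 = 0.079107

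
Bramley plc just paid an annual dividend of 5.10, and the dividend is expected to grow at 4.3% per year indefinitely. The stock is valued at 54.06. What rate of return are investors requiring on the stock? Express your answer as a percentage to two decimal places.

D₁ = 5.10 × 1.043 = 5.3193
P = D₁/(r − g) ⇒ r = D₁/P + g = 5.3193/54.06 + 0.043 = 0.098396 + 0.043 = 0.141396

14.14%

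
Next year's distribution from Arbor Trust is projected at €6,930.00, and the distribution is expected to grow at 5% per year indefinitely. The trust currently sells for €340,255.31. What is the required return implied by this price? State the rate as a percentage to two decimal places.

7.04%

P = D₁/(r − g) ⇒ r = D₁/P + g = €6,930.0000/€340,255.31 + 0.05 = 0.020367 + 0.05 = 0.070367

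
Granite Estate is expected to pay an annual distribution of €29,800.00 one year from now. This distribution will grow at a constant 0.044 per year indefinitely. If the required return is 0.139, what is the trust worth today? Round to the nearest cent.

Growing perpetuity: P = D₁ / (r − g) = €29,800.0000 / (0.139 − 0.044) = €313,684.21

€313684.21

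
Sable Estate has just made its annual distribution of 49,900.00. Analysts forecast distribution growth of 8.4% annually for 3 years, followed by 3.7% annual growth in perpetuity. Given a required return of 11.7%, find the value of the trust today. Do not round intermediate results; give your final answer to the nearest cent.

D_1 = 54091.60000
D_2 = 58635.29440
D_3 = 63560.65913
Terminal value at year 3: TV = D_3×(1+g_2)/(r−g_2) = 65912.40352/0.08 = 823905.04397
P_0 = D_1/(1+r)^1 + D_2/(1+r)^2 + D_3/(1+r)^3 + TV/(1+r)^3
    = 48425.78335 + 46995.12010 + 45606.72353 + 591177.15380 = 732204.78077

732204.78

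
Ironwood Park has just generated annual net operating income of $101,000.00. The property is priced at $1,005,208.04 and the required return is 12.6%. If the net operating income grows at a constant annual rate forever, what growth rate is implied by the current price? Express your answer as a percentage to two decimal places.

2.32%

P = D₀(1+g)/(r−g) ⇒ P(r−g) = D₀(1+g) ⇒ g(P+D₀) = P·r − D₀
g = (P·r − D₀)/(P + D₀) = ($1,005,208.04×0.126 − $101,000.00) / ($1,005,208.04 + $101,000.00) = 0.023193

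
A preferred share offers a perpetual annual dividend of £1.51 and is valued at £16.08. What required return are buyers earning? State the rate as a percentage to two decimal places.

9.39%

P = C/r ⇒ r = C/P = £1.51/£16.08 = 0.093905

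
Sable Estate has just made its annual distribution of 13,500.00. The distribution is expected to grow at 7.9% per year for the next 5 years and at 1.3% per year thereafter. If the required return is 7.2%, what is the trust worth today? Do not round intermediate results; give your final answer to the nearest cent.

D_1 = 14566.50000
D_2 = 15717.25350
D_3 = 16958.91653
D_4 = 18298.67093
D_5 = 19744.26594
Terminal value at year 5: TV = D_5×(1+g_2)/(r−g_2) = 20000.94139/0.059 = 338999.00666
P_0 = D_1/(1+r)^1 + D_2/(1+r)^2 + D_3/(1+r)^3 + D_4/(1+r)^4 + D_5/(1+r)^5 + TV/(1+r)^5
    = 13588.15299 + 13676.88160 + 13766.18959 + 13856.08075 + 13946.55889 + 239455.32474 = 308289.18856

308289.19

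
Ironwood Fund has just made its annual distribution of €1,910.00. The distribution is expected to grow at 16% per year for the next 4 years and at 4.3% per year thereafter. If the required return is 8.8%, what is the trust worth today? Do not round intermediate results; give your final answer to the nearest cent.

D_1 = 2215.60000
D_2 = 2570.09600
D_3 = 2981.31136
D_4 = 3458.32118
Terminal value at year 4: TV = D_4×(1+g_2)/(r−g_2) = 3607.02899/0.045 = 80156.19974
P_0 = D_1/(1+r)^1 + D_2/(1+r)^2 + D_3/(1+r)^3 + D_4/(1+r)^4 + TV/(1+r)^4
    = 2036.39706 + 2171.15863 + 2314.83824 + 2468.02607 + 57203.35978 = 66193.77978

€66193.78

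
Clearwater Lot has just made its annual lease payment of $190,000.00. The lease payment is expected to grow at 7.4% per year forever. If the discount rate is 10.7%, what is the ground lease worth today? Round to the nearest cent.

$6183636.36

D₁ = D₀ × (1 + g) = $190,000.00 × 1.074 = $204,060.0000
Growing perpetuity: P = D₁ / (r − g) = $204,060.0000 / (0.107 − 0.074) = $6,183,636.36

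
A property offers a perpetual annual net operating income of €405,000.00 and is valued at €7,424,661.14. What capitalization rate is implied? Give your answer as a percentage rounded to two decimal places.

P = C/r ⇒ r = C/P = €405,000.00/€7,424,661.14 = 0.054548

5.45%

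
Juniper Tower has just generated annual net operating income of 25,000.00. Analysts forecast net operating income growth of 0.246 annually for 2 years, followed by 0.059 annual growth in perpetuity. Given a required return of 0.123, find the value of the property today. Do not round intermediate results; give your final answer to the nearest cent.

567766.31

D_1 = 31150.00000
D_2 = 38812.90000
Terminal value at year 2: TV = D_2×(1+g_2)/(r−g_2) = 41102.86110/0.064 = 642232.20469
P_0 = D_1/(1+r)^1 + D_2/(1+r)^2 + TV/(1+r)^2
    = 27738.20125 + 30776.31234 + 509251.79318 = 567766.30677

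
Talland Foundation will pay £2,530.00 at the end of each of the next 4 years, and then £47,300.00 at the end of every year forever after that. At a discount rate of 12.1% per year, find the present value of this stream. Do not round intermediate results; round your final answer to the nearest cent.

£255212.86

PV of 4-year annuity: £2,530.00 × [1 − (1+0.121)^−4] / 0.121 = 7668.33741
Perpetuity value at year 4: £47,300.00 / 0.121 = 390909.09091
PV of perpetuity: 390909.09091 / (1+0.121)^4 = 247544.52196
Total PV = 7668.33741 + 247544.52196 = 255212.85937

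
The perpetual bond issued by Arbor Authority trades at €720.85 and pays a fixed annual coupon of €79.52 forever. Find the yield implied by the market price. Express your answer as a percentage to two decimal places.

P = C/r ⇒ r = C/P = €79.52/€720.85 = 0.110314

11.03%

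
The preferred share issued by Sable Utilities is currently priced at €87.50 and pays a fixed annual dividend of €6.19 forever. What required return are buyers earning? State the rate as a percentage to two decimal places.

7.07%

P = C/r ⇒ r = C/P = €6.19/€87.50 = 0.070743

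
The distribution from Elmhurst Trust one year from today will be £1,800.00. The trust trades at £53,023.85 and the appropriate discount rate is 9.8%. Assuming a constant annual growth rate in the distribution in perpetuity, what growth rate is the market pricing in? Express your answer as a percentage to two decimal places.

P = D₁/(r−g) ⇒ g = r − D₁/P = 0.098 − £1,800.00/£53,023.85 = 0.064053

6.41%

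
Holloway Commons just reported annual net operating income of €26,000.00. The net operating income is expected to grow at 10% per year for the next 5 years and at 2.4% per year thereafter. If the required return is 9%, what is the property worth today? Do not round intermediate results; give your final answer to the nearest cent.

D_1 = 28600.00000
D_2 = 31460.00000
D_3 = 34606.00000
D_4 = 38066.60000
D_5 = 41873.26000
Terminal value at year 5: TV = D_5×(1+g_2)/(r−g_2) = 42878.21824/0.066 = 649669.97333
P_0 = D_1/(1+r)^1 + D_2/(1+r)^2 + D_3/(1+r)^3 + D_4/(1+r)^4 + D_5/(1+r)^5 + TV/(1+r)^5
    = 26238.53211 + 26479.25259 + 26722.18151 + 26967.33914 + 27214.74592 + 422240.90640 = 555862.95767

€555862.96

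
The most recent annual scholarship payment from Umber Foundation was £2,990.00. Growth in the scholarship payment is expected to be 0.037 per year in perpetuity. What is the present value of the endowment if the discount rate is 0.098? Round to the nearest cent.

D₁ = D₀ × (1 + g) = £2,990.00 × 1.037 = £3,100.6300
Growing perpetuity: P = D₁ / (r − g) = £3,100.6300 / (0.098 − 0.037) = £50,830.00

£50830.00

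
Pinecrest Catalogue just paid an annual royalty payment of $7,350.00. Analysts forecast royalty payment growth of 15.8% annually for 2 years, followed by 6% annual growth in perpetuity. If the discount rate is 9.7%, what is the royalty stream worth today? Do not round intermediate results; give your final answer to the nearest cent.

$250585.22

D_1 = 8511.30000
D_2 = 9856.08540
Terminal value at year 2: TV = D_2×(1+g_2)/(r−g_2) = 10447.45052/0.037 = 282363.52768
P_0 = D_1/(1+r)^1 + D_2/(1+r)^2 + TV/(1+r)^2
    = 7758.70556 + 8190.13768 + 234636.37689 = 250585.22013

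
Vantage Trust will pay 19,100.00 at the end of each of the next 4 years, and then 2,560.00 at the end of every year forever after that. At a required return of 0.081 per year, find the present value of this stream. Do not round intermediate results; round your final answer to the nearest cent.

86265.80

PV of 4-year annuity: 19,100.00 × [1 − (1+0.081)^−4] / 0.081 = 63121.06454
Perpetuity value at year 4: 2,560.00 / 0.081 = 31604.93827
PV of perpetuity: 31604.93827 / (1+0.081)^4 = 23144.73276
Total PV = 63121.06454 + 23144.73276 = 86265.79731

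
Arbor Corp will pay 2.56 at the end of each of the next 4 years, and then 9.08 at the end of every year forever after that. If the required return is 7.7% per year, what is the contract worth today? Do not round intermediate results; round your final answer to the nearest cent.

96.18

PV of 4-year annuity: 2.56 × [1 − (1+0.077)^−4] / 0.077 = 8.53597
Perpetuity value at year 4: 9.08 / 0.077 = 117.92208
PV of perpetuity: 117.92208 / (1+0.077)^4 = 87.64604
Total PV = 8.53597 + 87.64604 = 96.18202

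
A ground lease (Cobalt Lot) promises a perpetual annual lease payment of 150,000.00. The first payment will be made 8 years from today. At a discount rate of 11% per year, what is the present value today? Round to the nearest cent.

656806.92

Value at end of year 7: C / r = 150,000.00 / 0.11 = 1,363,636.3636
Discount to today: PV = 1,363,636.3636 / (1 + 0.11)^7 = 1,363,636.3636 / 2.076160 = 656,806.92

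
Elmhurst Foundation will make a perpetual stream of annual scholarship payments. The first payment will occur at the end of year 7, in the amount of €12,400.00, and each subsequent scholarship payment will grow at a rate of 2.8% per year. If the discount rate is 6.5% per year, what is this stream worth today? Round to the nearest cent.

€229679.54

Value at end of year 6: C₁ / (r − g) = €12,400.00 / (0.065 − 0.028) = €335,135.1351
Discount to today: PV = €335,135.1351 / (1 + 0.065)^6 = €335,135.1351 / 1.459142 = €229,679.54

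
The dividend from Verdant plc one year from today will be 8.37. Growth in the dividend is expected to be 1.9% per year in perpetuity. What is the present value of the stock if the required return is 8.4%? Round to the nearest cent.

128.77

Growing perpetuity: P = D₁ / (r − g) = 8.3700 / (0.084 − 0.019) = 128.77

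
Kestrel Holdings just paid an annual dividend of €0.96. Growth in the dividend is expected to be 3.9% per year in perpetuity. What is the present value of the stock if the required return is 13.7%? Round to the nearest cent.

€10.18

D₁ = D₀ × (1 + g) = €0.96 × 1.039 = €0.9974
Growing perpetuity: P = D₁ / (r − g) = €0.9974 / (0.137 − 0.039) = €10.18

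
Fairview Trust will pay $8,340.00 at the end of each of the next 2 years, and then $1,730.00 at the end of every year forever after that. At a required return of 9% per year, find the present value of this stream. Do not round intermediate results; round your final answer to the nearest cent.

$30849.95

PV of 2-year annuity: $8,340.00 × [1 − (1+0.09)^−2] / 0.09 = 14670.98729
Perpetuity value at year 2: $1,730.00 / 0.09 = 19222.22222
PV of perpetuity: 19222.22222 / (1+0.09)^2 = 16178.95987
Total PV = 14670.98729 + 16178.95987 = 30849.94716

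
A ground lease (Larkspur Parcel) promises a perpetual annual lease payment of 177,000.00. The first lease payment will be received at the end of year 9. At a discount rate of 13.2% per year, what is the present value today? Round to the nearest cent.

497310.83

Value at end of year 8: C / r = 177,000.00 / 0.132 = 1,340,909.0909
Discount to today: PV = 1,340,909.0909 / (1 + 0.132)^8 = 1,340,909.0909 / 2.696320 = 497,310.83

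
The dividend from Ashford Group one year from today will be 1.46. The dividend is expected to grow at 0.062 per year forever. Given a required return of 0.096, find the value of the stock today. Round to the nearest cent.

42.94

Growing perpetuity: P = D₁ / (r − g) = 1.4600 / (0.096 − 0.062) = 42.94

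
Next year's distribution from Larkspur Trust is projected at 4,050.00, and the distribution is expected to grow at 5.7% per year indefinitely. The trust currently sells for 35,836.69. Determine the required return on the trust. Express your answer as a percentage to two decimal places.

17.00%

P = D₁/(r − g) ⇒ r = D₁/P + g = 4,050.0000/35,836.69 + 0.057 = 0.113013 + 0.057 = 0.170013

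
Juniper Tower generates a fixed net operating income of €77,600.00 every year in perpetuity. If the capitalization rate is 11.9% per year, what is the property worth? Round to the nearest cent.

€652100.84

Level perpetuity: PV = C / r = €77,600.00 / 0.119 = €652,100.84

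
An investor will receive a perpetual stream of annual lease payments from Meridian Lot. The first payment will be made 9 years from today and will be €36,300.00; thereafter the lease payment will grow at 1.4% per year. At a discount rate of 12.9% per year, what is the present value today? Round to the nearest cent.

Value at end of year 8: C₁ / (r − g) = €36,300.00 / (0.129 − 0.014) = €315,652.1739
Discount to today: PV = €315,652.1739 / (1 + 0.129)^8 = €315,652.1739 / 2.639682 = €119,579.64

€119579.64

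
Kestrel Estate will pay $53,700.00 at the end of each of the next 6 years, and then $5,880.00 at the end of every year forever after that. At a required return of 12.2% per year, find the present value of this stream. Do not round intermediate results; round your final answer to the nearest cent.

PV of 6-year annuity: $53,700.00 × [1 − (1+0.122)^−6] / 0.122 = 219537.61829
Perpetuity value at year 6: $5,880.00 / 0.122 = 48196.72131
PV of perpetuity: 48196.72131 / (1+0.122)^6 = 24157.96534
Total PV = 219537.61829 + 24157.96534 = 243695.58363

$243695.58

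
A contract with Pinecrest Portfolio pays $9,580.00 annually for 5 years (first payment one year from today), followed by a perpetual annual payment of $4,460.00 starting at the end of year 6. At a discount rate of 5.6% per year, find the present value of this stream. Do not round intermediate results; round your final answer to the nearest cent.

$101446.89

PV of 5-year annuity: $9,580.00 × [1 − (1+0.056)^−5] / 0.056 = 40797.38570
Perpetuity value at year 5: $4,460.00 / 0.056 = 79642.85714
PV of perpetuity: 79642.85714 / (1+0.056)^5 = 60649.50222
Total PV = 40797.38570 + 60649.50222 = 101446.88791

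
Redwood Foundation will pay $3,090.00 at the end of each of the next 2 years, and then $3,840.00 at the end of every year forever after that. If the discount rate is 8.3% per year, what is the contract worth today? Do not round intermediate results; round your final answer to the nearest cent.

PV of 2-year annuity: $3,090.00 × [1 − (1+0.083)^−2] / 0.083 = 5487.70600
Perpetuity value at year 2: $3,840.00 / 0.083 = 46265.06024
PV of perpetuity: 46265.06024 / (1+0.083)^2 = 39445.38677
Total PV = 5487.70600 + 39445.38677 = 44933.09277

$44933.09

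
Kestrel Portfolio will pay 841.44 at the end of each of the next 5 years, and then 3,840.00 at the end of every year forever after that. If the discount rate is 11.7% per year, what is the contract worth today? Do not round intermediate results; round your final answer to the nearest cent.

PV of 5-year annuity: 841.44 × [1 − (1+0.117)^−5] / 0.117 = 3055.88157
Perpetuity value at year 5: 3,840.00 / 0.117 = 32820.51282
PV of perpetuity: 32820.51282 / (1+0.117)^5 = 18874.67564
Total PV = 3055.88157 + 18874.67564 = 21930.55721

21930.56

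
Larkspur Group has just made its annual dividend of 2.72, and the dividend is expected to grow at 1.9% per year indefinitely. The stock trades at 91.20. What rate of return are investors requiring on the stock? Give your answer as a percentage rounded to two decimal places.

4.94%

D₁ = 2.72 × 1.019 = 2.7717
P = D₁/(r − g) ⇒ r = D₁/P + g = 2.7717/91.20 + 0.019 = 0.030391 + 0.019 = 0.049391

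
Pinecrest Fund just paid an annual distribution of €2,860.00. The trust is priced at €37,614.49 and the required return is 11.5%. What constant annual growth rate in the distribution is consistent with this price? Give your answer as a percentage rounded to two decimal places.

3.62%

P = D₀(1+g)/(r−g) ⇒ P(r−g) = D₀(1+g) ⇒ g(P+D₀) = P·r − D₀
g = (P·r − D₀)/(P + D₀) = (€37,614.49×0.115 − €2,860.00) / (€37,614.49 + €2,860.00) = 0.036212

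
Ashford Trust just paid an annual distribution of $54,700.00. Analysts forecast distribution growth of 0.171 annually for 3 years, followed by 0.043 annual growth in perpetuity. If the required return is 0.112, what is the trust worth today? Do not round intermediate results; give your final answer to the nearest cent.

D_1 = 64053.70000
D_2 = 75006.88270
D_3 = 87833.05964
Terminal value at year 3: TV = D_3×(1+g_2)/(r−g_2) = 91609.88121/0.069 = 1327679.43777
P_0 = D_1/(1+r)^1 + D_2/(1+r)^2 + D_3/(1+r)^3 + TV/(1+r)^3
    = 57602.24820 + 60658.48259 + 63876.87331 + 965559.11389 = 1147696.71800

$1147696.72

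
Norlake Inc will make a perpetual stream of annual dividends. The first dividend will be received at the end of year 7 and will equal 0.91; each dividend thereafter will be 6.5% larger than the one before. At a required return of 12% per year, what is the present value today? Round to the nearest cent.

Value at end of year 6: C₁ / (r − g) = 0.91 / (0.12 − 0.065) = 16.5455
Discount to today: PV = 16.5455 / (1 + 0.12)^6 = 16.5455 / 1.973823 = 8.38

8.38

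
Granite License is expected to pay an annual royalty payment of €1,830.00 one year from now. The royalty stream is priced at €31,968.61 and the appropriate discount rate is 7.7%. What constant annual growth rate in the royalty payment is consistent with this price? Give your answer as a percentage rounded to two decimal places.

1.98%

P = D₁/(r−g) ⇒ g = r − D₁/P = 0.077 − €1,830.00/€31,968.61 = 0.019756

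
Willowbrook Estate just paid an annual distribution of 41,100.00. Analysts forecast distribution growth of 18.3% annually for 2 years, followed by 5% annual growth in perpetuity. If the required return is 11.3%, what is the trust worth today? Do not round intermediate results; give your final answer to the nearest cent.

863990.36

D_1 = 48621.30000
D_2 = 57518.99790
Terminal value at year 2: TV = D_2×(1+g_2)/(r−g_2) = 60394.94780/0.063 = 958649.96500
P_0 = D_1/(1+r)^1 + D_2/(1+r)^2 + TV/(1+r)^2
    = 43684.90566 + 46432.38400 + 773873.06673 = 863990.35639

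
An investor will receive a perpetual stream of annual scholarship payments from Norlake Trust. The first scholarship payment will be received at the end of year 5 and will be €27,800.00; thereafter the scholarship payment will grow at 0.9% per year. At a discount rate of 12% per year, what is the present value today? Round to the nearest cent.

€159165.79

Value at end of year 4: C₁ / (r − g) = €27,800.00 / (0.12 − 0.009) = €250,450.4505
Discount to today: PV = €250,450.4505 / (1 + 0.12)^4 = €250,450.4505 / 1.573519 = €159,165.79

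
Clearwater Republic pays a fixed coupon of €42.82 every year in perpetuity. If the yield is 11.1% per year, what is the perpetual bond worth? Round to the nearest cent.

€385.77

Level perpetuity: PV = C / r = €42.82 / 0.111 = €385.77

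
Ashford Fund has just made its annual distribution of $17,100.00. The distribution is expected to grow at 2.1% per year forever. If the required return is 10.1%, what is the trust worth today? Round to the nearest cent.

$218238.75

D₁ = D₀ × (1 + g) = $17,100.00 × 1.021 = $17,459.1000
Growing perpetuity: P = D₁ / (r − g) = $17,459.1000 / (0.101 − 0.021) = $218,238.75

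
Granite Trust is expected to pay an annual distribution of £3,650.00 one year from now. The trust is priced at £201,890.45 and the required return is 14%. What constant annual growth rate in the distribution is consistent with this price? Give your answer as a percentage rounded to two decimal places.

12.19%

P = D₁/(r−g) ⇒ g = r − D₁/P = 0.14 − £3,650.00/£201,890.45 = 0.121921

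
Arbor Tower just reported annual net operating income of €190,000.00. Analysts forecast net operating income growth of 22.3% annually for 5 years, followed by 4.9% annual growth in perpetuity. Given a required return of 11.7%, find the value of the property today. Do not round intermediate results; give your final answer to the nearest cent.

€5869178.08

D_1 = 232370.00000
D_2 = 284188.51000
D_3 = 347562.54773
D_4 = 425068.99587
D_5 = 519859.38195
Terminal value at year 5: TV = D_5×(1+g_2)/(r−g_2) = 545332.49167/0.068 = 8019595.46573
P_0 = D_1/(1+r)^1 + D_2/(1+r)^2 + D_3/(1+r)^3 + D_4/(1+r)^4 + D_5/(1+r)^5 + TV/(1+r)^5
    = 208030.43868 + 227771.91271 + 249386.79431 + 273052.86432 + 298964.77445 + 4611971.29999 = 5869178.08446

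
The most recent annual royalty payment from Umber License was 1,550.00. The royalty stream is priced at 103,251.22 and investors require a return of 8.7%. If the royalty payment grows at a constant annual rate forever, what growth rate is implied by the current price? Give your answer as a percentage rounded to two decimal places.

P = D₀(1+g)/(r−g) ⇒ P(r−g) = D₀(1+g) ⇒ g(P+D₀) = P·r − D₀
g = (P·r − D₀)/(P + D₀) = (103,251.22×0.087 − 1,550.00) / (103,251.22 + 1,550.00) = 0.070923

7.09%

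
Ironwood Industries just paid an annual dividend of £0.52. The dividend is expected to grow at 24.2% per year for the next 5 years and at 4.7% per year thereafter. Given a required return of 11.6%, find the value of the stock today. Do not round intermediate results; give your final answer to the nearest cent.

D_1 = 0.64584
D_2 = 0.80213
D_3 = 0.99625
D_4 = 1.23734
D_5 = 1.53678
Terminal value at year 5: TV = D_5×(1+g_2)/(r−g_2) = 1.60901/0.069 = 23.31895
P_0 = D_1/(1+r)^1 + D_2/(1+r)^2 + D_3/(1+r)^3 + D_4/(1+r)^4 + D_5/(1+r)^5 + TV/(1+r)^5
    = 0.57871 + 0.64405 + 0.71676 + 0.79769 + 0.88775 + 13.47063 = 17.09559

£17.10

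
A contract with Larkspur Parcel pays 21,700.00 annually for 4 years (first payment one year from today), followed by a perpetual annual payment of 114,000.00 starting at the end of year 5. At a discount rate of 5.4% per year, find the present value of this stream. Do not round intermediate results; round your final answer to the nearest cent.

1786838.22

PV of 4-year annuity: 21,700.00 × [1 − (1+0.054)^−4] / 0.054 = 76237.50613
Perpetuity value at year 4: 114,000.00 / 0.054 = 2111111.11111
PV of perpetuity: 2111111.11111 / (1+0.054)^4 = 1710600.71022
Total PV = 76237.50613 + 1710600.71022 = 1786838.21636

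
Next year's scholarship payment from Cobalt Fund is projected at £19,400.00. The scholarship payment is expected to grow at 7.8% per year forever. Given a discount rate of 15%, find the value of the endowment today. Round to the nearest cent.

£269444.44

Growing perpetuity: P = D₁ / (r − g) = £19,400.0000 / (0.15 − 0.078) = £269,444.44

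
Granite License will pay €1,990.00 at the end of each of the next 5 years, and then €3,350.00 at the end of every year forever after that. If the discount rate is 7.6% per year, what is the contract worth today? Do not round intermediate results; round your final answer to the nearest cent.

PV of 5-year annuity: €1,990.00 × [1 − (1+0.076)^−5] / 0.076 = 8029.96823
Perpetuity value at year 5: €3,350.00 / 0.076 = 44078.94737
PV of perpetuity: 44078.94737 / (1+0.076)^5 = 30561.16165
Total PV = 8029.96823 + 30561.16165 = 38591.12988

€38591.13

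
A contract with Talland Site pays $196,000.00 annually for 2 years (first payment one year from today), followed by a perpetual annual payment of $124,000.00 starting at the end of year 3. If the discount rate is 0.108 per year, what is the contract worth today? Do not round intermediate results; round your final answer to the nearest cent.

$1271778.07

PV of 2-year annuity: $196,000.00 × [1 − (1+0.108)^−2] / 0.108 = 336548.11088
Perpetuity value at year 2: $124,000.00 / 0.108 = 1148148.14815
PV of perpetuity: 1148148.14815 / (1+0.108)^2 = 935229.95555
Total PV = 336548.11088 + 935229.95555 = 1271778.06643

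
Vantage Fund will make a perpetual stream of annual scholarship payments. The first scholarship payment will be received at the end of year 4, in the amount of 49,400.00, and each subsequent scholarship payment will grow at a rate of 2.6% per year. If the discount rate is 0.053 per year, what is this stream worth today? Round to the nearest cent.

1567032.74

Value at end of year 3: C₁ / (r − g) = 49,400.00 / (0.053 − 0.026) = 1,829,629.6296
Discount to today: PV = 1,829,629.6296 / (1 + 0.053)^3 = 1,829,629.6296 / 1.167576 = 1,567,032.74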